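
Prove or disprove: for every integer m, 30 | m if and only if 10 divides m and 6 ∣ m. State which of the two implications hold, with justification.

(→) If 30 ∣ m, write m = 30q. Since 30 = 3·10, m = 10·(3q), so 10 ∣ m; and since 30 = 5·6, m = 6·(5q), so 6 ∣ m.

(←) Suppose 10 ∣ m and 6 ∣ m. Any common multiple of 10 and 6 is a multiple of their lcm; here lcm(10, 6) = 10·6/gcd(10, 6) = 60/2 = 30, so 30 ∣ m.

Equivalent; both directions hold.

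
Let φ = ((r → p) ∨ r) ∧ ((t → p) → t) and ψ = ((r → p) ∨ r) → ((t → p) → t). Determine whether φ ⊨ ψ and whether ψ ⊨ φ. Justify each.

[⇐] Assume the antecedent. If r is true, the antecedent forces (r = T, p = F, t = T) or (r = T, p = T, t = T), and ((r → p) ∨ r) ∧ ((t → p) → t) holds there. If r is false, the antecedent forces (r = F, p = F, t = T) or (r = F, p = T, t = T), and ((r → p) ∨ r) ∧ ((t → p) → t) holds there. Either way ((r → p) ∨ r) ∧ ((t → p) → t) holds.

[⇒] Assume the antecedent. If r is true, the antecedent forces (r = T, p = F, t = T) or (r = T, p = T, t = T), and ((r → p) ∨ r) → ((t → p) → t) holds there. If r is false, the antecedent forces (r = F, p = F, t = T) or (r = F, p = T, t = T), and ((r → p) ∨ r) → ((t → p) → t) holds there. Either way ((r → p) ∨ r) → ((t → p) → t) holds.

Equivalent; both directions hold.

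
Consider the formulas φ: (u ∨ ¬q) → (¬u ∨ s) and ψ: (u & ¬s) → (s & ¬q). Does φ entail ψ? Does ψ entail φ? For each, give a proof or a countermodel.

Both directions hold; the statement is true.

(→) Assume the antecedent. If s is true, (u & ¬s) → (s & ¬q) reduces to true regardless of the other variables. If s is false, the antecedent forces (q = F, s = F, u = F) or (q = T, s = F, u = F), and (u & ¬s) → (s & ¬q) holds there. Either way (u & ¬s) → (s & ¬q) holds.

(←) Assume the antecedent. If s is true, (u ∨ ¬q) → (¬u ∨ s) reduces to true regardless of the other variables. If s is false, the antecedent forces (q = F, s = F, u = F) or (q = T, s = F, u = F), and (u ∨ ¬q) → (¬u ∨ s) holds there. Either way (u ∨ ¬q) → (¬u ∨ s) holds.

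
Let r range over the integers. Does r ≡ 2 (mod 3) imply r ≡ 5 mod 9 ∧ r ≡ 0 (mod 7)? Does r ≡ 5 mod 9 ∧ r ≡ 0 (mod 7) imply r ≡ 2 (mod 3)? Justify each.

Only the reverse direction holds.

(⟹) This fails: r = 2 gives 2 ≡ 2 (mod 3) but 2 ≡ 2 (mod 9), so the conjunction on the right does not hold.

(⟸) Conversely, if r ≡ 5 (mod 9) and r ≡ 0 (mod 7), then by the Chinese remainder theorem r ≡ 14 (mod 63). Since 14 ≡ 2 (mod 3) and 3 ∣ 63, we get r ≡ 2 (mod 3).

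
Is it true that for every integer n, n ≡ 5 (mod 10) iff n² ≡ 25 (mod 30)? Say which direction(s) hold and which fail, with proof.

(→) This fails: take n = 15. Then 15 ≡ 5 (mod 10), but 15² = 225 ≡ 15 (mod 30), not 25.

(←) Conversely, the residues r modulo 30 with r² ≡ 25 (mod 30) are exactly {5, 25}, and each is ≡ 5 (mod 10).

The forward direction fails; the converse holds.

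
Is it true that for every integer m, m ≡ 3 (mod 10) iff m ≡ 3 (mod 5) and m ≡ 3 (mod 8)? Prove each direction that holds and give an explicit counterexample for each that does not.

(⇒) fails; (⇐) holds.

(⇒) This fails: m = 33 gives 33 ≡ 3 (mod 10) but 33 ≡ 1 (mod 8), so the conjunction on the right does not hold.

(⇐) Conversely, if m ≡ 3 (mod 5) and m ≡ 3 (mod 8), then by the Chinese remainder theorem m ≡ 3 (mod 40). Since 3 ≡ 3 (mod 10) and 10 ∣ 40, we get m ≡ 3 (mod 10).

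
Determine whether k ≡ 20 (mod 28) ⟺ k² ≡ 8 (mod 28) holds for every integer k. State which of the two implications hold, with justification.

(⇒) holds; (⇐) fails.

[⇒] Suppose k ≡ 20 (mod 28). Write k = 28j + 20. Then (28j + 20)² = 784j² + 1120j + 400 = 28(28j² + 40j + 14) + 8, so k² ≡ 8 (mod 28).

[⇐] This fails: take k = 6. Then 6² = 36 ≡ 8 (mod 28), yet 6 ≡ 6 (mod 28), not 20.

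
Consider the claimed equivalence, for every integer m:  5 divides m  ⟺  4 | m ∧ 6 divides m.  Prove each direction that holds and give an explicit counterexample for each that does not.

(⇒) fails and (⇐) fails.

[⇒] This fails: take m = 5. Certainly 5 ∣ 5, but 4 ∤ 5.

[⇐] This fails: take m = 12. Both 4 ∣ 12 and 6 ∣ 12, yet 12 is not a multiple of 5 (since 12 = 2·5 + 2), so 5 ∤ 12.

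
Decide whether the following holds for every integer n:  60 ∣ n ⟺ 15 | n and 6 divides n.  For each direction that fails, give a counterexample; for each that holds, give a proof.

[⇐] This fails: take n = 30. Both 15 ∣ 30 and 6 ∣ 30, yet 30 is not a multiple of 60 (since 30 = 0·60 + 30), so 60 ∤ 30.

[⇒] If 60 ∣ n, write n = 60q. Since 60 = 4·15, n = 15·(4q), so 15 ∣ n; and since 60 = 10·6, n = 6·(10q), so 6 ∣ n.

The forward direction holds; the converse fails.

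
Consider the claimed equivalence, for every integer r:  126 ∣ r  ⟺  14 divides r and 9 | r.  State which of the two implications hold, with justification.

Equivalent; both directions hold.

[⇒] If 126 ∣ r, write r = 126q. Since 126 = 9·14, r = 14·(9q), so 14 ∣ r; and since 126 = 14·9, r = 9·(14q), so 9 ∣ r.

[⇐] Suppose 14 ∣ r and 9 ∣ r. Any common multiple of 14 and 9 is a multiple of their lcm; here gcd(14, 9) = 1, so lcm(14, 9) = 14·9 = 126, so 126 ∣ r.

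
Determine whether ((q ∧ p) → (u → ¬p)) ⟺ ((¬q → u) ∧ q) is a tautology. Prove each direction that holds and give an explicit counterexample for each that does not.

Neither direction holds.

(→) This fails. Under p = F, u = F, q = F, the left side is true but the right side is false.

(←) This fails. Under p = T, u = T, q = T, the left side is false but the right side is true.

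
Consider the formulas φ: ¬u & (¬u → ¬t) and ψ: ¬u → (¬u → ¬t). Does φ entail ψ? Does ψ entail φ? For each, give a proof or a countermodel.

The forward direction holds; the converse fails.

(⟹) Assume the antecedent. If t is true, the antecedent cannot hold. If t is false, ¬u → (¬u → ¬t) reduces to true regardless of the other variables. Either way ¬u → (¬u → ¬t) holds.

(⟸) This fails. Under t = F, u = T, the left side is false but the right side is true.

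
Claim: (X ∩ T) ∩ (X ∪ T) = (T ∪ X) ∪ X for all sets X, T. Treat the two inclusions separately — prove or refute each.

(⟹) Let x ∈ (X ∩ T) ∩ (X ∪ T). Then x ∈ X ∩ T, from which x ∈ (T ∪ X) ∪ X.

(⟸) This inclusion fails. Take X = {1}, T = ∅; then 1 ∈ (T ∪ X) ∪ X but 1 ∉ (X ∩ T) ∩ (X ∪ T).

Only the forward inclusion holds.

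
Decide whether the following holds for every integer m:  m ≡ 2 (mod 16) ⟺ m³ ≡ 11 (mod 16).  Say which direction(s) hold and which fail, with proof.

Both directions fail.

Forward direction. This fails: take m = 2. Then 2 ≡ 2 (mod 16), but 2³ = 8 ≡ 8 (mod 16), not 11.

Converse. This fails: take m = 3. Then 3³ = 27 ≡ 11 (mod 16), yet 3 ≡ 3 (mod 16), not 2.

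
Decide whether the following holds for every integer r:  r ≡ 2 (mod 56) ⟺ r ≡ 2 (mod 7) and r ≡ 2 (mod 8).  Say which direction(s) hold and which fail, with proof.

Converse. If r ≡ 2 (mod 7) and r ≡ 2 (mod 8), then by the Chinese remainder theorem r ≡ 2 (mod 56). This is exactly r ≡ 2 (mod 56).

Forward direction. Suppose r ≡ 2 (mod 56); write r = 56j + 2. Since 7 ∣ 56, reducing mod 7 gives r ≡ 2 (mod 7); since 8 ∣ 56, reducing mod 8 gives r ≡ 2 (mod 8).

Equivalent; both directions hold.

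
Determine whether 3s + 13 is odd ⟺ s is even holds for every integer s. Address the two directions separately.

(⟹) Suppose 3s + 13 is odd. Since 3 is odd, 3s and s have the same parity, so 3s + 13 ≡ s + 13 (mod 2). As 13 is odd, 3s + 13 is odd exactly when s is even. Thus s is even.

(⟸) Conversely, suppose s is even; write s = 2j. Then 3s + 13 = 3·(2j) + 13 = 2·3j + 13, which is odd.

The biconditional holds.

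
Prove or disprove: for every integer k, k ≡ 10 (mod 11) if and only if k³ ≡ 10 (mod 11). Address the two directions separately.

Both directions hold.

[⇐] For the converse, argue contrapositively. If k ≢ 10 (mod 11), then k is congruent to one of 0, 1, 2, 3, 4, 5, 6, 7, 8, 9 modulo 11, and these give k³ ≡ 0, 1, 8, 5, 9, 4, 7, 2, 6, 3 respectively — never 10.

[⇒] Suppose k ≡ 10 (mod 11). Write k = 11j + 10. Then (11j + 10)³ = 1331j³ + 3630j² + 3300j + 1000 = 11(121j³ + 330j² + 300j + 90) + 10, so k³ ≡ 10 (mod 11).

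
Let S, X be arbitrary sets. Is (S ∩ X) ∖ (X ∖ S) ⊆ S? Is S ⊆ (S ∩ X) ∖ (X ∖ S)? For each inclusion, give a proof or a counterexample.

(⟹) Let x ∈ (S ∩ X) ∖ (X ∖ S). Then x ∈ S ∩ X, from which x ∈ S.

(⟸) This inclusion fails. Take S = {1}, X = ∅; then 1 ∈ S but 1 ∉ (S ∩ X) ∖ (X ∖ S).

Only the forward inclusion holds.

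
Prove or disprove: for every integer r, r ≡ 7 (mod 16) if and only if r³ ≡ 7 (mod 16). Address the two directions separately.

Both implications hold.

(⇒) Suppose r ≡ 7 (mod 16). Write r = 16j + 7. Then (16j + 7)³ = 4096j³ + 5376j² + 2352j + 343 = 16(256j³ + 336j² + 147j + 21) + 7, so r³ ≡ 7 (mod 16).

(⇐) Conversely, suppose r³ ≡ 7 (mod 16). The only residue r in {0, …, 15} with r³ ≡ 7 (mod 16) is r = 7, so r ≡ 7 (mod 16).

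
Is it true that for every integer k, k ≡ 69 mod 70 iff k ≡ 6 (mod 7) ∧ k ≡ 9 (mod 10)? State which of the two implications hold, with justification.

(⟸) If k ≡ 6 (mod 7) and k ≡ 9 (mod 10), then by the Chinese remainder theorem k ≡ 69 (mod 70). This is exactly k ≡ 69 (mod 70).

(⟹) Suppose k ≡ 69 (mod 70); write k = 70j + 69. Since 7 ∣ 70, reducing mod 7 gives k ≡ 69 ≡ 6 (mod 7); since 10 ∣ 70, reducing mod 10 gives k ≡ 69 ≡ 9 (mod 10).

Both directions hold.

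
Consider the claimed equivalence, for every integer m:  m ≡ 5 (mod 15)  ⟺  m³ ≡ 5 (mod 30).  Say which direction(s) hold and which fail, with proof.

(⟹) This fails: take m = 20. Then 20 ≡ 5 (mod 15), but 20³ = 8000 ≡ 20 (mod 30), not 5.

(⟸) Conversely, the residues r modulo 30 with r³ ≡ 5 (mod 30) are exactly {5}, and each is ≡ 5 (mod 15).

The forward direction fails; the converse holds.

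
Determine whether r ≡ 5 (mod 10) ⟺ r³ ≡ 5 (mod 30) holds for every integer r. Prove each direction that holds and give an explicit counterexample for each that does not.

Not equivalent: only (⇐) holds.

Forward direction. This fails: take r = 15. Then 15 ≡ 5 (mod 10), but 15³ = 3375 ≡ 15 (mod 30), not 5.

Converse. The residues r modulo 30 with r³ ≡ 5 (mod 30) are exactly {5}, and each is ≡ 5 (mod 10).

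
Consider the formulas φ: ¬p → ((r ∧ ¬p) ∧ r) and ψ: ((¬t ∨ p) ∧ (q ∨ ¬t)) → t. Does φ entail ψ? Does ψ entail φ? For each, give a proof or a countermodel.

Neither implication holds.

(⇒) This fails. Under t = F, r = T, q = F, p = F, the left side is true but the right side is false.

(⇐) This fails. Under t = T, r = F, q = F, p = F, the left side is false but the right side is true.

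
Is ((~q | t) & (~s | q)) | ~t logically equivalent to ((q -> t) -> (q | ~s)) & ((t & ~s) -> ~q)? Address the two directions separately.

Only the converse holds.

(⇒) This fails. Under q = T, t = T, s = F, the left side is true but the right side is false.

(⇐) Assume the antecedent. If q is true, ((~q | t) & (~s | q)) | ~t reduces to true regardless of the other variables. If q is false, the antecedent forces (q = F, t = F, s = F) or (q = F, t = T, s = F), and ((~q | t) & (~s | q)) | ~t holds there. Either way ((~q | t) & (~s | q)) | ~t holds.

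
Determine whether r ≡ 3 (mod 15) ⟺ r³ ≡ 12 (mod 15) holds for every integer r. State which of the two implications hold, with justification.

(⇒) Suppose r ≡ 3 (mod 15). Write r = 15j + 3. Then (15j + 3)³ = 3375j³ + 2025j² + 405j + 27 = 15(225j³ + 135j² + 27j + 1) + 12, so r³ ≡ 12 (mod 15).

(⇐) Conversely, suppose r³ ≡ 12 (mod 15). The only residue r in {0, …, 14} with r³ ≡ 12 (mod 15) is r = 3, so r ≡ 3 (mod 15).

Equivalent; both directions hold.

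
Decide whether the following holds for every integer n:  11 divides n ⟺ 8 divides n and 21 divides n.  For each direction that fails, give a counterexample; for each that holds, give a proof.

(⟹) This fails: take n = 11. Certainly 11 ∣ 11, but 8 ∤ 11.

(⟸) This fails: take n = 168. Both 8 ∣ 168 and 21 ∣ 168, yet 168 is not a multiple of 11 (since 168 = 15·11 + 3), so 11 ∤ 168.

Neither implication holds.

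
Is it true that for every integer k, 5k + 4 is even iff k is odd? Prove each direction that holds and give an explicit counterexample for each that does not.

(⇒) fails and (⇐) fails.

(⟹) This fails: k = 0 gives 5k + 4 = 4, which is even, but 0 is even, not odd.

(⟸) This also fails: k = 7 is odd, but 5k + 4 = 39 is odd, not even.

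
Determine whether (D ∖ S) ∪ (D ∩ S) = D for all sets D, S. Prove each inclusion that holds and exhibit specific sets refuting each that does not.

Forward inclusion. Let x ∈ (D ∖ S) ∪ (D ∩ S). Then either x ∈ D and x ∉ S; or x ∈ D ∩ S. In each case x ∈ D, so (D ∖ S) ∪ (D ∩ S) ⊆ D.

Reverse inclusion. Let x ∈ D. Then either x ∈ D and x ∉ S; or x ∈ D ∩ S. In each case x ∈ (D ∖ S) ∪ (D ∩ S), so D ⊆ (D ∖ S) ∪ (D ∩ S).

Both inclusions hold; the sets are equal.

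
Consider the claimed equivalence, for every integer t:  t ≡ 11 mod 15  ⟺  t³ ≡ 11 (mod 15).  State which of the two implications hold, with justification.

Both implications hold.

(⟹) Suppose t ≡ 11 mod 15. Write t = 15j + 11. Then (15j + 11)³ = 3375j³ + 7425j² + 5445j + 1331 = 15(225j³ + 495j² + 363j + 88) + 11, so t³ ≡ 11 (mod 15).

(⟸) Conversely, suppose t³ ≡ 11 (mod 15). The only residue r in {0, …, 14} with r³ ≡ 11 (mod 15) is r = 11, so t ≡ 11 (mod 15).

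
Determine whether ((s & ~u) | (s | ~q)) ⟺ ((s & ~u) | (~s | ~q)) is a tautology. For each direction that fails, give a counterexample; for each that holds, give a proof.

Neither direction holds.

(⟹) This fails. Under q = T, s = T, u = T, the left side is true but the right side is false.

(⟸) This fails. Under q = T, s = F, u = F, the left side is false but the right side is true.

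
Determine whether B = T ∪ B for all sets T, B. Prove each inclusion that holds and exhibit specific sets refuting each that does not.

(⊆) holds; (⊇) fails.

Reverse inclusion. This inclusion fails. Take T = {1}, B = ∅; then 1 ∈ T ∪ B but 1 ∉ B.

Forward inclusion. Let x ∈ B. Then either x ∈ B and x ∉ T; or x ∈ T ∩ B. In each case x ∈ T ∪ B, so B ⊆ T ∪ B.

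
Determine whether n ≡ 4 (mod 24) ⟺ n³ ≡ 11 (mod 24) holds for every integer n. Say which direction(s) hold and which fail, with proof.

(⇒) This fails: take n = 4. Then 4 ≡ 4 (mod 24), but 4³ = 64 ≡ 16 (mod 24), not 11.

(⇐) This fails: take n = 11. Then 11³ = 1331 ≡ 11 (mod 24), yet 11 ≡ 11 (mod 24), not 4.

(⇒) fails and (⇐) fails.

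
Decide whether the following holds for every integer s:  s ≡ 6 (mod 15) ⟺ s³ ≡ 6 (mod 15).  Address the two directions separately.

(⇒) Suppose s ≡ 6 (mod 15). Write s = 15j + 6. Then (15j + 6)³ = 3375j³ + 4050j² + 1620j + 216 = 15(225j³ + 270j² + 108j + 14) + 6, so s³ ≡ 6 (mod 15).

(⇐) Conversely, suppose s³ ≡ 6 (mod 15). The only residue r in {0, …, 14} with r³ ≡ 6 (mod 15) is r = 6, so s ≡ 6 (mod 15).

Both implications hold.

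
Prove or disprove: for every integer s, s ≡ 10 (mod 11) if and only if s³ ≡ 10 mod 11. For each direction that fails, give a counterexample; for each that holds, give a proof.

Equivalent; both directions hold.

Forward direction. Suppose s ≡ 10 (mod 11). Write s = 11j + 10. Then (11j + 10)³ = 1331j³ + 3630j² + 3300j + 1000 = 11(121j³ + 330j² + 300j + 90) + 10, so s³ ≡ 10 (mod 11).

Converse. Suppose s³ ≡ 10 (mod 11). The only residue r in {0, …, 10} with r³ ≡ 10 (mod 11) is r = 10, so s ≡ 10 (mod 11).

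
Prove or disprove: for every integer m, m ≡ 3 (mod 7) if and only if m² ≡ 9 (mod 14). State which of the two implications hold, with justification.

[⇒] This fails: take m = 10. Then 10 ≡ 3 (mod 7), but 10² = 100 ≡ 2 (mod 14), not 9.

[⇐] This fails: take m = 11. Then 11² = 121 ≡ 9 (mod 14), yet 11 ≡ 4 (mod 7), not 3.

(⇒) fails and (⇐) fails.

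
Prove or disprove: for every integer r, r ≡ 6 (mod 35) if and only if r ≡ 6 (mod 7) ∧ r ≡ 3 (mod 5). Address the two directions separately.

Neither direction holds.

(⇒) This fails: r = 6 gives 6 ≡ 6 (mod 35) but 6 ≡ 1 (mod 5), so the conjunction on the right does not hold.

(⇐) This fails: r = 13 satisfies both congruences on the right (13 ≡ 6 mod 7 and 13 ≡ 3 mod 5) yet 13 ≡ 13 (mod 35), not 6.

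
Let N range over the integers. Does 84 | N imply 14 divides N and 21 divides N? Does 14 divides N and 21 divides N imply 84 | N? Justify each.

(⟹) If 84 ∣ N, write N = 84q. Since 84 = 6·14, N = 14·(6q), so 14 ∣ N; and since 84 = 4·21, N = 21·(4q), so 21 ∣ N.

(⟸) This fails: take N = 42. Both 14 ∣ 42 and 21 ∣ 42, yet 42 is not a multiple of 84 (since 42 = 0·84 + 42), so 84 ∤ 42.

Only the forward implication holds.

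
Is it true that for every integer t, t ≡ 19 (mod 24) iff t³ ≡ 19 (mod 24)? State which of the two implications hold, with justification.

(→) Suppose t ≡ 19 (mod 24). Write t = 24j + 19. Then (24j + 19)³ = 13824j³ + 32832j² + 25992j + 6859 = 24(576j³ + 1368j² + 1083j + 285) + 19, so t³ ≡ 19 (mod 24).

(←) Conversely, suppose t³ ≡ 19 (mod 24). The only residue r in {0, …, 23} with r³ ≡ 19 (mod 24) is r = 19, so t ≡ 19 (mod 24).

Equivalent; both directions hold.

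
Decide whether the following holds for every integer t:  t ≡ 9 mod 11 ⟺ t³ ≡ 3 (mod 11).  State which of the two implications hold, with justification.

Both directions hold.

[⇒] Suppose t ≡ 9 mod 11. Write t = 11j + 9. Then (11j + 9)³ = 1331j³ + 3267j² + 2673j + 729 = 11(121j³ + 297j² + 243j + 66) + 3, so t³ ≡ 3 (mod 11).

[⇐] For the converse, argue contrapositively. If t ≢ 9 (mod 11), then t is congruent to one of 0, 1, 2, 3, 4, 5, 6, 7, 8, 10 modulo 11, and these give t³ ≡ 0, 1, 8, 5, 9, 4, 7, 2, 6, 10 respectively — never 3.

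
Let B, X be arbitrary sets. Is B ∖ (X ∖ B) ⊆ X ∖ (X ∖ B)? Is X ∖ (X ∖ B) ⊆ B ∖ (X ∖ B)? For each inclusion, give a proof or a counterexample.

(⊆) fails; (⊇) holds.

(⊆) This inclusion fails. Take B = {1}, X = ∅; then 1 ∈ B ∖ (X ∖ B) but 1 ∉ X ∖ (X ∖ B).

(⊇) Let x ∈ X ∖ (X ∖ B). Then x ∈ B ∩ X, from which x ∈ B ∖ (X ∖ B).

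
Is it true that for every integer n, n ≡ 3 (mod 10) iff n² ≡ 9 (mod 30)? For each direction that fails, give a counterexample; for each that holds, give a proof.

(⟹) This fails: take n = 13. Then 13 ≡ 3 (mod 10), but 13² = 169 ≡ 19 (mod 30), not 9.

(⟸) This fails: take n = 27. Then 27² = 729 ≡ 9 (mod 30), yet 27 ≡ 7 (mod 10), not 3.

Both directions fail.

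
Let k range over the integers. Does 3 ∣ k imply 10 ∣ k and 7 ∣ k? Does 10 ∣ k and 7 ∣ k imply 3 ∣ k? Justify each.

Neither implication holds.

Forward direction. This fails: take k = 3. Certainly 3 ∣ 3, but 10 ∤ 3.

Converse. This fails: take k = 70. Both 10 ∣ 70 and 7 ∣ 70, yet 70 is not a multiple of 3 (since 70 = 23·3 + 1), so 3 ∤ 70.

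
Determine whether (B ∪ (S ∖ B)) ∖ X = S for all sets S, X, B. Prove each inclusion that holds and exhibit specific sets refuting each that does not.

(⊆) fails and (⊇) fails.

(⟹) This inclusion fails. Take S = ∅, X = ∅, B = {1}; then 1 ∈ (B ∪ (S ∖ B)) ∖ X but 1 ∉ S.

(⟸) This inclusion fails. Take S = {1}, X = {1}, B = ∅; then 1 ∈ S but 1 ∉ (B ∪ (S ∖ B)) ∖ X.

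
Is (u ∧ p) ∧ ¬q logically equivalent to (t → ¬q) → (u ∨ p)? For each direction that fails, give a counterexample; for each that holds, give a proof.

(⇒) holds; (⇐) fails.

(←) This fails. Under u = T, t = F, p = F, q = F, the left side is false but the right side is true.

(→) Assume the antecedent. If u is true, (t → ¬q) → (u ∨ p) reduces to true regardless of the other variables. If u is false, the antecedent cannot hold. Either way (t → ¬q) → (u ∨ p) holds.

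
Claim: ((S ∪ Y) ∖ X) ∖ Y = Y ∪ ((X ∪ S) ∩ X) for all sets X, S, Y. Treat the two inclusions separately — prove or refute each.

Both inclusions fail.

(⊆) This inclusion fails. Take X = ∅, S = {1}, Y = ∅; then 1 ∈ ((S ∪ Y) ∖ X) ∖ Y but 1 ∉ Y ∪ ((X ∪ S) ∩ X).

(⊇) This inclusion fails. Take X = {1}, S = ∅, Y = ∅; then 1 ∈ Y ∪ ((X ∪ S) ∩ X) but 1 ∉ ((S ∪ Y) ∖ X) ∖ Y.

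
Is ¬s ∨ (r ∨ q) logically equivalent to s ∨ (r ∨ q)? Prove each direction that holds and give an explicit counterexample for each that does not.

Neither implication holds.

(⇒) This fails. Under r = F, q = F, s = F, the left side is true but the right side is false.

(⇐) This fails. Under r = F, q = F, s = T, the left side is false but the right side is true.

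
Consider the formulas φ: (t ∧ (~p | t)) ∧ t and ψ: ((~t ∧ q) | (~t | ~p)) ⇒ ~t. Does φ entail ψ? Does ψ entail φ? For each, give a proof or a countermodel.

(⇒) This fails. Under p = F, q = F, t = T, the left side is true but the right side is false.

(⇐) This fails. Under p = F, q = F, t = F, the left side is false but the right side is true.

Neither implication holds.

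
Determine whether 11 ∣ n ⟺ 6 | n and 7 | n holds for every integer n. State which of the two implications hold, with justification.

(⟹) This fails: take n = 11. Certainly 11 ∣ 11, but 6 ∤ 11.

(⟸) This fails: take n = 42. Both 6 ∣ 42 and 7 ∣ 42, yet 42 is not a multiple of 11 (since 42 = 3·11 + 9), so 11 ∤ 42.

Neither implication holds.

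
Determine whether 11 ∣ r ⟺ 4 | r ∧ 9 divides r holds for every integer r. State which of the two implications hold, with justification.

(⇒) This fails: take r = 11. Certainly 11 ∣ 11, but 4 ∤ 11.

(⇐) This fails: take r = 36. Both 4 ∣ 36 and 9 ∣ 36, yet 36 is not a multiple of 11 (since 36 = 3·11 + 3), so 11 ∤ 36.

Neither direction holds.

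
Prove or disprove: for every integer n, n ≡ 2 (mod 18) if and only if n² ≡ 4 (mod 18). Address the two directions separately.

Only the forward direction holds.

(→) Suppose n ≡ 2 (mod 18). Write n = 18j + 2. Then (18j + 2)² = 324j² + 72j + 4 = 18(18j² + 4j) + 4, so n² ≡ 4 (mod 18).

(←) This fails: take n = 16. Then 16² = 256 ≡ 4 (mod 18), yet 16 ≡ 16 (mod 18), not 2.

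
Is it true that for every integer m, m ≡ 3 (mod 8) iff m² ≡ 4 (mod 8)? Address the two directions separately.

(⇒) fails and (⇐) fails.

[⇒] This fails: take m = 3. Then 3 ≡ 3 (mod 8), but 3² = 9 ≡ 1 (mod 8), not 4.

[⇐] This fails: take m = 2. Then 2² = 4 ≡ 4 (mod 8), yet 2 ≡ 2 (mod 8), not 3.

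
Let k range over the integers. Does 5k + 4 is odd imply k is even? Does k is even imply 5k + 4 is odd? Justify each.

[⇒] This fails: k = 1 gives 5k + 4 = 9, which is odd, but 1 is odd, not even.

[⇐] This also fails: k = 4 is even, but 5k + 4 = 24 is even, not odd.

Both directions fail.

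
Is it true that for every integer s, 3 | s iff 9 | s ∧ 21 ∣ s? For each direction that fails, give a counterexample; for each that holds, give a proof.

(⇒) fails; (⇐) holds.

(→) This fails: take s = 3. Certainly 3 ∣ 3, but 9 ∤ 3.

(←) Suppose 9 ∣ s and 21 ∣ s. Any common multiple of 9 and 21 is a multiple of their lcm; here lcm(9, 21) = 9·21/gcd(9, 21) = 189/3 = 63, so 63 ∣ s. Since 3 ∣ 63, it follows that 3 ∣ s.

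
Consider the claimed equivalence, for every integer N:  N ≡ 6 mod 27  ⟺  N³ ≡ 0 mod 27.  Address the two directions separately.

(←) This fails: take N = 0. Then 0³ = 0 ≡ 0 (mod 27), yet 0 ≡ 0 (mod 27), not 6.

(→) Suppose N ≡ 6 mod 27. Write N = 27j + 6. Then (27j + 6)³ = 19683j³ + 13122j² + 2916j + 216 = 27(729j³ + 486j² + 108j + 8) + 0, so N³ ≡ 0 (mod 27).

Only the forward direction holds.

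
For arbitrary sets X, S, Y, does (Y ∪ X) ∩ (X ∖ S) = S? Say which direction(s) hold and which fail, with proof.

(⊆) fails and (⊇) fails.

(⊆) This inclusion fails. Take X = {1}, S = ∅, Y = ∅; then 1 ∈ (Y ∪ X) ∩ (X ∖ S) but 1 ∉ S.

(⊇) This inclusion fails. Take X = ∅, S = {1}, Y = ∅; then 1 ∈ S but 1 ∉ (Y ∪ X) ∩ (X ∖ S).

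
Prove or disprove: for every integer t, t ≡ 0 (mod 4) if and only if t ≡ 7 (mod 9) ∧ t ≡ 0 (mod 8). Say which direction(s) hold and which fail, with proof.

(⇒) fails; (⇐) holds.

(⇒) This fails: t = 0 gives 0 ≡ 0 (mod 4) but 0 ≡ 0 (mod 9), so the conjunction on the right does not hold.

(⇐) Conversely, if t ≡ 7 (mod 9) and t ≡ 0 (mod 8), then by the Chinese remainder theorem t ≡ 16 (mod 72). Since 16 ≡ 0 (mod 4) and 4 ∣ 72, we get t ≡ 0 (mod 4).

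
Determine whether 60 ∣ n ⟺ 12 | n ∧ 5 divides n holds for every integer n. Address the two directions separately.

Both directions hold; the statement is true.

(⟹) If 60 ∣ n, write n = 60q. Since 60 = 5·12, n = 12·(5q), so 12 ∣ n; and since 60 = 12·5, n = 5·(12q), so 5 ∣ n.

(⟸) Suppose 12 ∣ n and 5 ∣ n. Any common multiple of 12 and 5 is a multiple of their lcm; here gcd(12, 5) = 1, so lcm(12, 5) = 12·5 = 60, so 60 ∣ n.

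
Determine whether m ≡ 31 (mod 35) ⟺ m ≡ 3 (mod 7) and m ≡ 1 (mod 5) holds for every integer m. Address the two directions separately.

[⇒] Suppose m ≡ 31 (mod 35); write m = 35j + 31. Since 7 ∣ 35, reducing mod 7 gives m ≡ 31 ≡ 3 (mod 7); since 5 ∣ 35, reducing mod 5 gives m ≡ 31 ≡ 1 (mod 5).

[⇐] Conversely, if m ≡ 3 (mod 7) and m ≡ 1 (mod 5), then by the Chinese remainder theorem m ≡ 31 (mod 35). This is exactly m ≡ 31 (mod 35).

Both implications hold.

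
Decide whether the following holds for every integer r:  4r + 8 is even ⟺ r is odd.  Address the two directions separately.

Only the reverse direction holds.

(⟹) This fails: take r = 2. Then 4r + 8 = 16, which is even, yet r = 2 is even, not odd.

(⟸) Suppose r is odd. Since 4 is even, 4r is even for every r, so 4r + 8 has the same parity as 8, which is even. Hence 4r + 8 is even.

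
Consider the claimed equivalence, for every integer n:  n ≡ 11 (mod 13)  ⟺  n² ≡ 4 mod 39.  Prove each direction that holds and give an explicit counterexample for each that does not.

(⇒) fails and (⇐) fails.

(⟹) This fails: take n = 24. Then 24 ≡ 11 (mod 13), but 24² = 576 ≡ 30 (mod 39), not 4.

(⟸) This fails: take n = 2. Then 2² = 4 ≡ 4 (mod 39), yet 2 ≡ 2 (mod 13), not 11.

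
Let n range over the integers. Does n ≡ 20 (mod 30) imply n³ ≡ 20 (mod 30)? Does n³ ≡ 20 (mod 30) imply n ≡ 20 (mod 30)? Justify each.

(→) Suppose n ≡ 20 (mod 30). Write n = 30j + 20. Then (30j + 20)³ = 27000j³ + 54000j² + 36000j + 8000 = 30(900j³ + 1800j² + 1200j + 266) + 20, so n³ ≡ 20 (mod 30).

(←) Conversely, suppose n³ ≡ 20 (mod 30). The only residue r in {0, …, 29} with r³ ≡ 20 (mod 30) is r = 20, so n ≡ 20 (mod 30).

Equivalent; both directions hold.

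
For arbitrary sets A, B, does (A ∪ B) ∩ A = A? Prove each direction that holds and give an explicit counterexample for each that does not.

Forward inclusion. Let x ∈ (A ∪ B) ∩ A. Then either x ∈ A and x ∉ B; or x ∈ A ∩ B. In each case x ∈ A, so (A ∪ B) ∩ A ⊆ A.

Reverse inclusion. Let x ∈ A. Then either x ∈ A and x ∉ B; or x ∈ A ∩ B. In each case x ∈ (A ∪ B) ∩ A, so A ⊆ (A ∪ B) ∩ A.

The two sets are equal.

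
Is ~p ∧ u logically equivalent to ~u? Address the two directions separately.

(⇒) This fails. Under u = T, p = F, the left side is true but the right side is false.

(⇐) This fails. Under u = F, p = F, the left side is false but the right side is true.

(⇒) fails and (⇐) fails.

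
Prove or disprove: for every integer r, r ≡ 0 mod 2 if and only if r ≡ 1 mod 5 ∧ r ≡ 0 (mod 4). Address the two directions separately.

(⇒) fails; (⇐) holds.

(⟸) If r ≡ 1 (mod 5) and r ≡ 0 (mod 4), then by the Chinese remainder theorem r ≡ 16 (mod 20). Since 16 ≡ 0 (mod 2) and 2 ∣ 20, we get r ≡ 0 (mod 2).

(⟹) This fails: r = 0 gives 0 ≡ 0 (mod 2) but 0 ≡ 0 (mod 5), so the conjunction on the right does not hold.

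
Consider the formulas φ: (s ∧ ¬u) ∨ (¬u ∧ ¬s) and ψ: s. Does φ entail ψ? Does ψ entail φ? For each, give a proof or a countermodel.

(⟹) This fails. Under s = F, u = F, the left side is true but the right side is false.

(⟸) This fails. Under s = T, u = T, the left side is false but the right side is true.

(⇒) fails and (⇐) fails.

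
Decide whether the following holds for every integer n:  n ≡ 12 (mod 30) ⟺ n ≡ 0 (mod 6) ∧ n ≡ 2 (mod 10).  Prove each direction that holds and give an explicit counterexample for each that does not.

(⟹) Suppose n ≡ 12 (mod 30); write n = 30j + 12. Since 6 ∣ 30, reducing mod 6 gives n ≡ 12 ≡ 0 (mod 6); since 10 ∣ 30, reducing mod 10 gives n ≡ 12 ≡ 2 (mod 10).

(⟸) Conversely, if n ≡ 0 (mod 6) and n ≡ 2 (mod 10), then by the Chinese remainder theorem n ≡ 12 (mod 30). This is exactly n ≡ 12 (mod 30).

Both directions hold; the statement is true.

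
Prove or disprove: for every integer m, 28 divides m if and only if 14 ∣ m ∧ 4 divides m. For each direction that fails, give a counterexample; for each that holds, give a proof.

[⇐] Suppose 14 ∣ m and 4 ∣ m. Any common multiple of 14 and 4 is a multiple of their lcm; here lcm(14, 4) = 14·4/gcd(14, 4) = 56/2 = 28, so 28 ∣ m.

[⇒] If 28 ∣ m, write m = 28q. Since 28 = 2·14, m = 14·(2q), so 14 ∣ m; and since 28 = 7·4, m = 4·(7q), so 4 ∣ m.

Both directions hold; the statement is true.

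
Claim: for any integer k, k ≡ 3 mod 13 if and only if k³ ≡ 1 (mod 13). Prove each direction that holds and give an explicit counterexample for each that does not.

Only the forward direction holds.

[⇒] Suppose k ≡ 3 mod 13. Write k = 13j + 3. Then (13j + 3)³ = 2197j³ + 1521j² + 351j + 27 = 13(169j³ + 117j² + 27j + 2) + 1, so k³ ≡ 1 (mod 13).

[⇐] This fails: take k = 1. Then 1³ = 1 ≡ 1 (mod 13), yet 1 ≡ 1 (mod 13), not 3.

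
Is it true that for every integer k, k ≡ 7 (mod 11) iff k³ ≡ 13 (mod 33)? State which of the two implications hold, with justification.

The forward direction fails; the converse holds.

Forward direction. This fails: take k = 18. Then 18 ≡ 7 (mod 11), but 18³ = 5832 ≡ 24 (mod 33), not 13.

Converse. The residues r modulo 33 with r³ ≡ 13 (mod 33) are exactly {7}, and each is ≡ 7 (mod 11).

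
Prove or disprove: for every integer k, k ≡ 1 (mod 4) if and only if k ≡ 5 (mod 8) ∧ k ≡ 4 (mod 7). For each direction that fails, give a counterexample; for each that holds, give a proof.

Not equivalent: only (⇐) holds.

(→) This fails: k = 1 gives 1 ≡ 1 (mod 4) but 1 ≡ 1 (mod 8), so the conjunction on the right does not hold.

(←) Conversely, if k ≡ 5 (mod 8) and k ≡ 4 (mod 7), then by the Chinese remainder theorem k ≡ 53 (mod 56). Since 53 ≡ 1 (mod 4) and 4 ∣ 56, we get k ≡ 1 (mod 4).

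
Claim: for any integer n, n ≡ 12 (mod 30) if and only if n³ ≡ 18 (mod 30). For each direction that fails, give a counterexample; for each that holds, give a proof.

Both directions hold.

(⇒) Suppose n ≡ 12 (mod 30). Write n = 30j + 12. Then (30j + 12)³ = 27000j³ + 32400j² + 12960j + 1728 = 30(900j³ + 1080j² + 432j + 57) + 18, so n³ ≡ 18 (mod 30).

(⇐) Conversely, suppose n³ ≡ 18 (mod 30). The only residue r in {0, …, 29} with r³ ≡ 18 (mod 30) is r = 12, so n ≡ 12 (mod 30).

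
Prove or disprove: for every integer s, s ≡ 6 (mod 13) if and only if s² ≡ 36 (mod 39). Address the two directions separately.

(⇒) This fails: take s = 19. Then 19 ≡ 6 (mod 13), but 19² = 361 ≡ 10 (mod 39), not 36.

(⇐) This fails: take s = 33. Then 33² = 1089 ≡ 36 (mod 39), yet 33 ≡ 7 (mod 13), not 6.

Both directions fail.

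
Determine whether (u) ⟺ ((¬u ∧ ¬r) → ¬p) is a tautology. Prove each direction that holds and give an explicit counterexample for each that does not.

Converse. This fails. Under r = F, u = F, p = F, the left side is false but the right side is true.

Forward direction. Assume the antecedent. If r is true, (¬u ∧ ¬r) → ¬p reduces to true regardless of the other variables. If r is false, the antecedent forces (r = F, u = T, p = F) or (r = F, u = T, p = T), and (¬u ∧ ¬r) → ¬p holds there. Either way (¬u ∧ ¬r) → ¬p holds.

The forward direction holds; the converse fails.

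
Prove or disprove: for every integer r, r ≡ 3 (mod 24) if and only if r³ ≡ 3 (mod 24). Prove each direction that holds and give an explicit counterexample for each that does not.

(⟹) Suppose r ≡ 3 (mod 24). Write r = 24j + 3. Then (24j + 3)³ = 13824j³ + 5184j² + 648j + 27 = 24(576j³ + 216j² + 27j + 1) + 3, so r³ ≡ 3 (mod 24).

(⟸) Conversely, suppose r³ ≡ 3 (mod 24). The only residue r in {0, …, 23} with r³ ≡ 3 (mod 24) is r = 3, so r ≡ 3 (mod 24).

Both directions hold; the statement is true.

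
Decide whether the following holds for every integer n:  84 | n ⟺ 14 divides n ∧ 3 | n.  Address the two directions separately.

Forward direction. If 84 ∣ n, write n = 84q. Since 84 = 6·14, n = 14·(6q), so 14 ∣ n; and since 84 = 28·3, n = 3·(28q), so 3 ∣ n.

Converse. This fails: take n = 42. Both 14 ∣ 42 and 3 ∣ 42, yet 42 is not a multiple of 84 (since 42 = 0·84 + 42), so 84 ∤ 42.

(⇒) holds; (⇐) fails.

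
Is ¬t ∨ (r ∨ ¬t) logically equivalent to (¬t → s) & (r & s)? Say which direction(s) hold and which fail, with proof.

Converse. Assume the antecedent. If t is true, the antecedent forces (t = T, s = T, r = T), and ¬t ∨ (r ∨ ¬t) holds there. If t is false, ¬t ∨ (r ∨ ¬t) reduces to true regardless of the other variables. Either way ¬t ∨ (r ∨ ¬t) holds.

Forward direction. This fails. Under t = F, s = F, r = F, the left side is true but the right side is false.

Only the converse holds.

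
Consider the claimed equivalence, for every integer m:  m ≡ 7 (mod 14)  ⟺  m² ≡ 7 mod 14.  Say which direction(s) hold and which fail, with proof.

Forward direction. Suppose m ≡ 7 (mod 14). Write m = 14j + 7. Then (14j + 7)² = 196j² + 196j + 49 = 14(14j² + 14j + 3) + 7, so m² ≡ 7 (mod 14).

Converse. Suppose m² ≡ 7 (mod 14). The only residue r in {0, …, 13} with r² ≡ 7 (mod 14) is r = 7, so m ≡ 7 (mod 14).

Both directions hold.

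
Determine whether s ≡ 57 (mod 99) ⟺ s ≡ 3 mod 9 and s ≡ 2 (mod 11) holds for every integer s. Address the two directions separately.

Equivalent; both directions hold.

(⟹) Suppose s ≡ 57 (mod 99); write s = 99j + 57. Since 9 ∣ 99, reducing mod 9 gives s ≡ 57 ≡ 3 (mod 9); since 11 ∣ 99, reducing mod 11 gives s ≡ 57 ≡ 2 (mod 11).

(⟸) Conversely, if s ≡ 3 (mod 9) and s ≡ 2 (mod 11), then by the Chinese remainder theorem s ≡ 57 (mod 99). This is exactly s ≡ 57 (mod 99).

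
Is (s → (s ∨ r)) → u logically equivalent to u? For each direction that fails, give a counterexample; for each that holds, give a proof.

Both implications hold.

[⇒] Assume the antecedent. If r is true, the antecedent forces (r = T, s = F, u = T) or (r = T, s = T, u = T), and u holds there. If r is false, the antecedent forces (r = F, s = F, u = T) or (r = F, s = T, u = T), and u holds there. Either way u holds.

[⇐] Assume the antecedent. If r is true, the antecedent forces (r = T, s = F, u = T) or (r = T, s = T, u = T), and (s → (s ∨ r)) → u holds there. If r is false, the antecedent forces (r = F, s = F, u = T) or (r = F, s = T, u = T), and (s → (s ∨ r)) → u holds there. Either way (s → (s ∨ r)) → u holds.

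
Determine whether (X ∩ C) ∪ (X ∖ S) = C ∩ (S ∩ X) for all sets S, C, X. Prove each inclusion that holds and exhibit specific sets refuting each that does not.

(⟸) Let x ∈ C ∩ (S ∩ X). Then x ∈ S ∩ C ∩ X, from which x ∈ (X ∩ C) ∪ (X ∖ S).

(⟹) This inclusion fails. Take S = ∅, C = ∅, X = {1}; then 1 ∈ (X ∩ C) ∪ (X ∖ S) but 1 ∉ C ∩ (S ∩ X).

(⊆) fails; (⊇) holds.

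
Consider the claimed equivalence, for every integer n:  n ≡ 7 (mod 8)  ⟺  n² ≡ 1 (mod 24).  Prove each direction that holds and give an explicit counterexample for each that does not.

(⇒) This fails: take n = 15. Then 15 ≡ 7 (mod 8), but 15² = 225 ≡ 9 (mod 24), not 1.

(⇐) This fails: take n = 1. Then 1² = 1 ≡ 1 (mod 24), yet 1 ≡ 1 (mod 8), not 7.

Neither direction holds.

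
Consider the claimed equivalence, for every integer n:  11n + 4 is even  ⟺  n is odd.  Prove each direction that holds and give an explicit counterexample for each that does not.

Neither implication holds.

[⇒] This fails: n = 6 gives 11n + 4 = 70, which is even, but 6 is even, not odd.

[⇐] This also fails: n = 3 is odd, but 11n + 4 = 37 is odd, not even.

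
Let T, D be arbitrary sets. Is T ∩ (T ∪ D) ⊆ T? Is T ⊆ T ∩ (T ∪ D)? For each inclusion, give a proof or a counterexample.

Both inclusions hold; the sets are equal.

Forward inclusion. Let x ∈ T ∩ (T ∪ D). Then either x ∈ T and x ∉ D; or x ∈ T ∩ D. In each case x ∈ T, so T ∩ (T ∪ D) ⊆ T.

Reverse inclusion. Let x ∈ T. Then either x ∈ T and x ∉ D; or x ∈ T ∩ D. In each case x ∈ T ∩ (T ∪ D), so T ⊆ T ∩ (T ∪ D).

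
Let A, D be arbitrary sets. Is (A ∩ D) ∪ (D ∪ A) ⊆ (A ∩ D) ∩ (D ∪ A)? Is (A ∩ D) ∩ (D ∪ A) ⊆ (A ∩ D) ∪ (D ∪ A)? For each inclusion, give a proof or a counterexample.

(⊆) This inclusion fails. Take A = {1}, D = ∅; then 1 ∈ (A ∩ D) ∪ (D ∪ A) but 1 ∉ (A ∩ D) ∩ (D ∪ A).

(⊇) Let x ∈ (A ∩ D) ∩ (D ∪ A). Then x ∈ A ∩ D, from which x ∈ (A ∩ D) ∪ (D ∪ A).

The sets are not equal: only the reverse inclusion holds.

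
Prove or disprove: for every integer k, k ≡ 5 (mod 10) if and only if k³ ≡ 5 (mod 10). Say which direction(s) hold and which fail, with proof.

Both directions hold; the statement is true.

(→) Suppose k ≡ 5 (mod 10). Write k = 10j + 5. Then (10j + 5)³ = 1000j³ + 1500j² + 750j + 125 = 10(100j³ + 150j² + 75j + 12) + 5, so k³ ≡ 5 (mod 10).

(←) For the converse, argue contrapositively. If k ≢ 5 (mod 10), then k is congruent to one of 0, 1, 2, 3, 4, 6, 7, 8, 9 modulo 10, and these give k³ ≡ 0, 1, 8, 7, 4, 6, 3, 2, 9 respectively — never 5.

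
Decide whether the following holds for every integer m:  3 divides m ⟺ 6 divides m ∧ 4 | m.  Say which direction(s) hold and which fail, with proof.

[⇒] This fails: take m = 3. Certainly 3 ∣ 3, but 6 ∤ 3.

[⇐] Suppose 6 ∣ m and 4 ∣ m. Any common multiple of 6 and 4 is a multiple of their lcm; here lcm(6, 4) = 6·4/gcd(6, 4) = 24/2 = 12, so 12 ∣ m. Since 3 ∣ 12, it follows that 3 ∣ m.

Not equivalent: only (⇐) holds.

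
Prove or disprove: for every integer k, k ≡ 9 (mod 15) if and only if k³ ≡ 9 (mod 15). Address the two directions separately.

Both implications hold.

(⟹) Suppose k ≡ 9 (mod 15). Write k = 15j + 9. Then (15j + 9)³ = 3375j³ + 6075j² + 3645j + 729 = 15(225j³ + 405j² + 243j + 48) + 9, so k³ ≡ 9 (mod 15).

(⟸) Conversely, suppose k³ ≡ 9 (mod 15). The only residue r in {0, …, 14} with r³ ≡ 9 (mod 15) is r = 9, so k ≡ 9 (mod 15).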